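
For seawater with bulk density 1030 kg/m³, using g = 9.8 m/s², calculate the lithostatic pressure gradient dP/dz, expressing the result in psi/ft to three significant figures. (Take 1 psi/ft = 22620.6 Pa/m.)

dP/dz = ρg = 1030 kg/m³ × 9.8 m/s² = 10094 Pa/m
= 10094 Pa/m × (1 psi/ft / 22621 Pa/m) = 0.44623 psi/ft

0.446 psi/ft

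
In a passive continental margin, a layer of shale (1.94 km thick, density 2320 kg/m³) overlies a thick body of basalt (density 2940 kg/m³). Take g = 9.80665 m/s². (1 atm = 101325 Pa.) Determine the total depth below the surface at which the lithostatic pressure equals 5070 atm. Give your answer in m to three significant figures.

18200 m

Pressure at base of upper layers: 2320×9.80665×1940 = 4.414×10^7 Pa = 435.6 atm
Remaining pressure to be supplied by basalt: 5.137×10^8 − 4.414×10^7 = 4.696×10^8 Pa
Additional depth in basalt = 4.696×10^8 Pa / (2940 kg/m³ × 9.80665 m/s²) = 16287 m
Total depth = 1940 m + 16287 m = 18227 m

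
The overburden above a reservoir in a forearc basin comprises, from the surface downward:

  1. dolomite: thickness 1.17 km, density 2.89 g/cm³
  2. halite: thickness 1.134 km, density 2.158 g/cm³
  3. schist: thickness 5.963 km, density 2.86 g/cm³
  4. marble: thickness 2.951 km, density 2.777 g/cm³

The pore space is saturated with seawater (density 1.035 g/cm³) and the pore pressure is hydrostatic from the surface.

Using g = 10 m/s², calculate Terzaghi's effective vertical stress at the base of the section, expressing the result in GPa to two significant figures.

0.19 GPa

Overburden (lithostatic) stress σ_v:
dolomite: 2890 kg/m³ × 10 m/s² × 1170 m = 3.381×10^7 Pa = 33.81 MPa
halite: 2158 kg/m³ × 10 m/s² × 1134 m = 2.447×10^7 Pa = 24.47 MPa
schist: 2860 kg/m³ × 10 m/s² × 5963 m = 1.705×10^8 Pa = 170.5 MPa
marble: 2777 kg/m³ × 10 m/s² × 2951 m = 8.195×10^7 Pa = 81.95 MPa
Total = 33.81 + 24.47 + 170.5 + 81.95 = 310.78 MPa
Pore pressure P_p = 1035 kg/m³ × 10 m/s² × 11218 m = 1.161×10^8 Pa = 116.1 MPa
Effective stress σ' = σ_v − P_p = 310.8 − 116.1 = 194.67 MPa = 0.19467 GPa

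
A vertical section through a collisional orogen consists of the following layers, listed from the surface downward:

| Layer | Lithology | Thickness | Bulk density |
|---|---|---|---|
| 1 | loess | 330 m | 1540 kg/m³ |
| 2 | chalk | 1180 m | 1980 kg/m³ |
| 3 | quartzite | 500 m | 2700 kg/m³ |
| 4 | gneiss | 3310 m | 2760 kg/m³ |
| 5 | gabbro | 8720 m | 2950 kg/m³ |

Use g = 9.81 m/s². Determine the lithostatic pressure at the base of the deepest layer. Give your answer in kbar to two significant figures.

loess: 1540 kg/m³ × 9.81 m/s² × 330 m = 4.985×10^6 Pa = 0.04985 kbar
chalk: 1980 kg/m³ × 9.81 m/s² × 1180 m = 2.292×10^7 Pa = 0.2292 kbar
quartzite: 2700 kg/m³ × 9.81 m/s² × 500 m = 1.324×10^7 Pa = 0.1324 kbar
gneiss: 2760 kg/m³ × 9.81 m/s² × 3310 m = 8.962×10^7 Pa = 0.8962 kbar
gabbro: 2950 kg/m³ × 9.81 m/s² × 8720 m = 2.524×10^8 Pa = 2.524 kbar
Total = 0.04985 + 0.2292 + 0.1324 + 0.8962 + 2.524 = 3.8312 kbar

3.8 kbar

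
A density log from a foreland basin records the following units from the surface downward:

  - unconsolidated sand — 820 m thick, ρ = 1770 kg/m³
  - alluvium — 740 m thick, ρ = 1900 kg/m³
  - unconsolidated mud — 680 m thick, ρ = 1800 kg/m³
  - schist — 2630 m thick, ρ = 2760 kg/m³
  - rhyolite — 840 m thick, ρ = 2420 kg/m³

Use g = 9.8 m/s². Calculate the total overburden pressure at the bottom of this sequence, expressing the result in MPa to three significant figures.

131 MPa

unconsolidated sand: 1770 kg/m³ × 9.8 m/s² × 820 m = 1.422×10^7 Pa = 14.22 MPa
alluvium: 1900 kg/m³ × 9.8 m/s² × 740 m = 1.378×10^7 Pa = 13.78 MPa
unconsolidated mud: 1800 kg/m³ × 9.8 m/s² × 680 m = 1.200×10^7 Pa = 12.00 MPa
schist: 2760 kg/m³ × 9.8 m/s² × 2630 m = 7.114×10^7 Pa = 71.14 MPa
rhyolite: 2420 kg/m³ × 9.8 m/s² × 840 m = 1.992×10^7 Pa = 19.92 MPa
Total = 14.22 + 13.78 + 12.00 + 71.14 + 19.92 = 131.06 MPa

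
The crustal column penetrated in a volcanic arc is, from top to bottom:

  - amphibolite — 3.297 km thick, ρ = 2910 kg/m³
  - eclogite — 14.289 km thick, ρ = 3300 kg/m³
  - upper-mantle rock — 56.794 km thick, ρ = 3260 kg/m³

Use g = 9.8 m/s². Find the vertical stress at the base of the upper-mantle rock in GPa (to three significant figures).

2.37 GPa

amphibolite: 2910 kg/m³ × 9.8 m/s² × 3297 m = 9.402×10^7 Pa = 0.09402 GPa
eclogite: 3300 kg/m³ × 9.8 m/s² × 14289 m = 4.621×10^8 Pa = 0.4621 GPa
upper-mantle rock: 3260 kg/m³ × 9.8 m/s² × 56794 m = 1.814×10^9 Pa = 1.814 GPa
Total = 0.09402 + 0.4621 + 1.814 = 2.3706 GPa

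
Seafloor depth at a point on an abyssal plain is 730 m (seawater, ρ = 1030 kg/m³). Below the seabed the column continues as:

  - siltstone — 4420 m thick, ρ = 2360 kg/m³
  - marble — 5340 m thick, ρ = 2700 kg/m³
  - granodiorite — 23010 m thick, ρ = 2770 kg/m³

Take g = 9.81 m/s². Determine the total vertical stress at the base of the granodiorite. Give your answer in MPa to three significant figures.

seawater: 1030 kg/m³ × 9.81 m/s² × 730 m = 7.376×10^6 Pa = 7.376 MPa
siltstone: 2360 kg/m³ × 9.81 m/s² × 4420 m = 1.023×10^8 Pa = 102.3 MPa
marble: 2700 kg/m³ × 9.81 m/s² × 5340 m = 1.414×10^8 Pa = 141.4 MPa
granodiorite: 2770 kg/m³ × 9.81 m/s² × 23010 m = 6.253×10^8 Pa = 625.3 MPa
Total = 7.376 + 102.3 + 141.4 + 625.3 = 876.41 MPa

876 MPa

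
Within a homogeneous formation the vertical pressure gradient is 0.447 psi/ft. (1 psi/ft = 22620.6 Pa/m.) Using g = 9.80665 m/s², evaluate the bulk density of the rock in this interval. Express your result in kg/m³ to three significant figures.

ρ = (dP/dz)/g = 0.447 psi/ft / 9.80665 m/s² = 10111 Pa/m / 9.80665 m/s² = 1031.1 kg/m³

1030 kg/m³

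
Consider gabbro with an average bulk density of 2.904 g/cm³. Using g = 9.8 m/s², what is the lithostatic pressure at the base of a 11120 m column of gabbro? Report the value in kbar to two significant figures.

gabbro: 2904 kg/m³ × 9.8 m/s² × 11120 m = 3.165×10^8 Pa = 3.165 kbar

3.2 kbar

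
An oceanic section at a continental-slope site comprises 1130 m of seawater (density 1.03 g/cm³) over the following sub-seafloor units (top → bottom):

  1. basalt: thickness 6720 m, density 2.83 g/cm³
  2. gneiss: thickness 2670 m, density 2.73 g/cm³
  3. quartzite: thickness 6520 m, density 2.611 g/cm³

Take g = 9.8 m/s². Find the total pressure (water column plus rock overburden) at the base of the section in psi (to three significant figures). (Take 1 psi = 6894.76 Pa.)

seawater: 1030 kg/m³ × 9.8 m/s² × 1130 m = 1.141×10^7 Pa = 1654 psi
basalt: 2830 kg/m³ × 9.8 m/s² × 6720 m = 1.864×10^8 Pa = 27031 psi
gneiss: 2730 kg/m³ × 9.8 m/s² × 2670 m = 7.143×10^7 Pa = 10361 psi
quartzite: 2611 kg/m³ × 9.8 m/s² × 6520 m = 1.668×10^8 Pa = 24197 psi
Total = 1654 + 27031 + 10361 + 24197 = 63243 psi

63200 psi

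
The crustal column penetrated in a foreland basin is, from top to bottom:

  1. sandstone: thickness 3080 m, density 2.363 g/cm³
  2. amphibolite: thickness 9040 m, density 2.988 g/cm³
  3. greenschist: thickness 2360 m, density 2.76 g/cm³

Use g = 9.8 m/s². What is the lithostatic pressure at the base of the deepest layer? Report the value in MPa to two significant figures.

sandstone: 2363 kg/m³ × 9.8 m/s² × 3080 m = 7.132×10^7 Pa = 71.32 MPa
amphibolite: 2988 kg/m³ × 9.8 m/s² × 9040 m = 2.647×10^8 Pa = 264.7 MPa
greenschist: 2760 kg/m³ × 9.8 m/s² × 2360 m = 6.383×10^7 Pa = 63.83 MPa
Total = 71.32 + 264.7 + 63.83 = 399.87 MPa

400 MPa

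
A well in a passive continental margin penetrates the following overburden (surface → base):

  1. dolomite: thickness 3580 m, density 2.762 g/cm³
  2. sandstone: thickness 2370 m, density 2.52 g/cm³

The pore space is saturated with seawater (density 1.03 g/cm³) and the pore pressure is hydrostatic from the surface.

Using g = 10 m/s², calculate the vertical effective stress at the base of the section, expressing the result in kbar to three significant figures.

Overburden (lithostatic) stress σ_v:
dolomite: 2762 kg/m³ × 10 m/s² × 3580 m = 9.888×10^7 Pa = 98.88 MPa
sandstone: 2520 kg/m³ × 10 m/s² × 2370 m = 5.972×10^7 Pa = 59.72 MPa
Total = 98.88 + 59.72 = 158.60 MPa
Pore pressure P_p = 1030 kg/m³ × 10 m/s² × 5950 m = 6.128×10^7 Pa = 61.28 MPa
Effective stress σ' = σ_v − P_p = 158.6 − 61.28 = 97.319 MPa = 0.97319 kbar

0.973 kbar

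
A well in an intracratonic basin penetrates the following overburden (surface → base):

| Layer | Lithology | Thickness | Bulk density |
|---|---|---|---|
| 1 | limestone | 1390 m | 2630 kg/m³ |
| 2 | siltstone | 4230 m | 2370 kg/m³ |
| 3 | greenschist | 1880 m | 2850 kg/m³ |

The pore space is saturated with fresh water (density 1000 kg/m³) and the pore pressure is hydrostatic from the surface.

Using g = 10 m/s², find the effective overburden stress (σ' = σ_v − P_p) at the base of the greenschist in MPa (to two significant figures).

Overburden (lithostatic) stress σ_v:
limestone: 2630 kg/m³ × 10 m/s² × 1390 m = 3.656×10^7 Pa = 36.56 MPa
siltstone: 2370 kg/m³ × 10 m/s² × 4230 m = 1.003×10^8 Pa = 100.3 MPa
greenschist: 2850 kg/m³ × 10 m/s² × 1880 m = 5.358×10^7 Pa = 53.58 MPa
Total = 36.56 + 100.3 + 53.58 = 190.39 MPa
Pore pressure P_p = 1000 kg/m³ × 10 m/s² × 7500 m = 7.500×10^7 Pa = 75.00 MPa
Effective stress σ' = σ_v − P_p = 190.4 − 75.00 = 115.39 MPa

120 MPa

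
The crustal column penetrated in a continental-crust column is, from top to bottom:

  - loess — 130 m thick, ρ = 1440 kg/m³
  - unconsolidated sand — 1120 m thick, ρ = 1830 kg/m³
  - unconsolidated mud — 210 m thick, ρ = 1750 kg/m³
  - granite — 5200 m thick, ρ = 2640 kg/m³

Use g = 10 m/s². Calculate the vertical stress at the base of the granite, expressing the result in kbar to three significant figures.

1.63 kbar

loess: 1440 kg/m³ × 10 m/s² × 130 m = 1.872×10^6 Pa = 0.01872 kbar
unconsolidated sand: 1830 kg/m³ × 10 m/s² × 1120 m = 2.050×10^7 Pa = 0.2050 kbar
unconsolidated mud: 1750 kg/m³ × 10 m/s² × 210 m = 3.675×10^6 Pa = 0.03675 kbar
granite: 2640 kg/m³ × 10 m/s² × 5200 m = 1.373×10^8 Pa = 1.373 kbar
Total = 0.01872 + 0.2050 + 0.03675 + 1.373 = 1.6332 kbar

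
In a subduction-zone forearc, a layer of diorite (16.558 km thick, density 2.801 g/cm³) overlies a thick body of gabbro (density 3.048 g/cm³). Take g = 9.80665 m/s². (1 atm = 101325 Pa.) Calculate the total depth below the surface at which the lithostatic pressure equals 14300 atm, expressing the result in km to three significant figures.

49.8 km

Pressure at base of upper layers: 2801×9.80665×16558 = 4.548×10^8 Pa = 4489 atm
Remaining pressure to be supplied by gabbro: 1.449×10^9 − 4.548×10^8 = 9.941×10^8 Pa
Additional depth in gabbro = 9.941×10^8 Pa / (3048 kg/m³ × 9.80665 m/s²) = 33259 m
Total depth = 16558 m + 33259 m = 49817 m
= 49.817 km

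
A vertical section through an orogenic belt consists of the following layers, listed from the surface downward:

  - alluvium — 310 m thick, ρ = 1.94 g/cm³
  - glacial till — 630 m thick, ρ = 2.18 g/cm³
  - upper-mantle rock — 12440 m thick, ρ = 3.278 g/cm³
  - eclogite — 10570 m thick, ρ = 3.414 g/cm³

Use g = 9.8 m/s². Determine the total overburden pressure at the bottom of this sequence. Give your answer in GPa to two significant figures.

0.77 GPa

alluvium: 1940 kg/m³ × 9.8 m/s² × 310 m = 5.894×10^6 Pa = 5.894×10^-3 GPa
glacial till: 2180 kg/m³ × 9.8 m/s² × 630 m = 1.346×10^7 Pa = 0.01346 GPa
upper-mantle rock: 3278 kg/m³ × 9.8 m/s² × 12440 m = 3.996×10^8 Pa = 0.3996 GPa
eclogite: 3414 kg/m³ × 9.8 m/s² × 10570 m = 3.536×10^8 Pa = 0.3536 GPa
Total = 5.894×10^-3 + 0.01346 + 0.3996 + 0.3536 = 0.77262 GPa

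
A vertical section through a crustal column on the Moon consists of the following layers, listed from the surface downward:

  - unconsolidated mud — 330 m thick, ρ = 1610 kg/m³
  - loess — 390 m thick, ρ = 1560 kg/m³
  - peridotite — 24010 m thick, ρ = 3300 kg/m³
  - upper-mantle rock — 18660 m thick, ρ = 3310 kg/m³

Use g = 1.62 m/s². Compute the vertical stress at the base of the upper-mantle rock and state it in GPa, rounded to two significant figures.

unconsolidated mud: 1610 kg/m³ × 1.62 m/s² × 330 m = 8.607×10^5 Pa = 8.607×10^-4 GPa
loess: 1560 kg/m³ × 1.62 m/s² × 390 m = 9.856×10^5 Pa = 9.856×10^-4 GPa
peridotite: 3300 kg/m³ × 1.62 m/s² × 24010 m = 1.284×10^8 Pa = 0.1284 GPa
upper-mantle rock: 3310 kg/m³ × 1.62 m/s² × 18660 m = 1.001×10^8 Pa = 0.1001 GPa
Total = 8.607×10^-4 + 9.856×10^-4 + 0.1284 + 0.1001 = 0.23026 GPa

0.23 GPa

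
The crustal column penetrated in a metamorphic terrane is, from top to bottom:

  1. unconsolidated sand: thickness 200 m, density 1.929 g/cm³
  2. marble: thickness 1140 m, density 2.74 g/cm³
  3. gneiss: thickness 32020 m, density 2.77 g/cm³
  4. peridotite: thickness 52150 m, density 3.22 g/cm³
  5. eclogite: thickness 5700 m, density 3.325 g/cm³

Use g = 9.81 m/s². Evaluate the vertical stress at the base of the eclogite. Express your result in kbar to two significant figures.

27 kbar

unconsolidated sand: 1929 kg/m³ × 9.81 m/s² × 200 m = 3.785×10^6 Pa = 0.03785 kbar
marble: 2740 kg/m³ × 9.81 m/s² × 1140 m = 3.064×10^7 Pa = 0.3064 kbar
gneiss: 2770 kg/m³ × 9.81 m/s² × 32020 m = 8.701×10^8 Pa = 8.701 kbar
peridotite: 3220 kg/m³ × 9.81 m/s² × 52150 m = 1.647×10^9 Pa = 16.47 kbar
eclogite: 3325 kg/m³ × 9.81 m/s² × 5700 m = 1.859×10^8 Pa = 1.859 kbar
Total = 0.03785 + 0.3064 + 8.701 + 16.47 + 1.859 = 27.378 kbar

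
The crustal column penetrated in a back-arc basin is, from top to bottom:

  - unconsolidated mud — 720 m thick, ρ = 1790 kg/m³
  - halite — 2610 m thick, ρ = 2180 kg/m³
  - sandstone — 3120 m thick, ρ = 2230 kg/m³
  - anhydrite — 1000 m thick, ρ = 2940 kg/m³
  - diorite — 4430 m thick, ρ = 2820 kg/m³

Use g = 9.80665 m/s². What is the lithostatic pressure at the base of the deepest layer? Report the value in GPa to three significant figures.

unconsolidated mud: 1790 kg/m³ × 9.80665 m/s² × 720 m = 1.264×10^7 Pa = 0.01264 GPa
halite: 2180 kg/m³ × 9.80665 m/s² × 2610 m = 5.580×10^7 Pa = 0.05580 GPa
sandstone: 2230 kg/m³ × 9.80665 m/s² × 3120 m = 6.823×10^7 Pa = 0.06823 GPa
anhydrite: 2940 kg/m³ × 9.80665 m/s² × 1000 m = 2.883×10^7 Pa = 0.02883 GPa
diorite: 2820 kg/m³ × 9.80665 m/s² × 4430 m = 1.225×10^8 Pa = 0.1225 GPa
Total = 0.01264 + 0.05580 + 0.06823 + 0.02883 + 0.1225 = 0.28801 GPa

0.288 GPa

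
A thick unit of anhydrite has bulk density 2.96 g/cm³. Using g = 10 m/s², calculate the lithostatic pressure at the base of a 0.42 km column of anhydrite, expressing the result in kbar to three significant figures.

anhydrite: 2960 kg/m³ × 10 m/s² × 420 m = 1.243×10^7 Pa = 0.1243 kbar

0.124 kbar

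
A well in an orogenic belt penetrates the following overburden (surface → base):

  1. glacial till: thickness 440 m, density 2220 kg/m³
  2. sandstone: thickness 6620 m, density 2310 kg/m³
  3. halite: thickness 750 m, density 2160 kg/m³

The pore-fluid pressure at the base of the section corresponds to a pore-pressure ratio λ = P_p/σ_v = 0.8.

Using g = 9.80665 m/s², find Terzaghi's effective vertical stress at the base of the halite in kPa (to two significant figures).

Overburden (lithostatic) stress σ_v:
glacial till: 2220 kg/m³ × 9.80665 m/s² × 440 m = 9.579×10^6 Pa = 9.579 MPa
sandstone: 2310 kg/m³ × 9.80665 m/s² × 6620 m = 1.500×10^8 Pa = 150.0 MPa
halite: 2160 kg/m³ × 9.80665 m/s² × 750 m = 1.589×10^7 Pa = 15.89 MPa
Total = 9.579 + 150.0 + 15.89 = 175.43 MPa
Pore pressure P_p = λ·σ_v = 0.8 × 175.4 MPa = 140.3 MPa
Effective stress σ' = σ_v − P_p = 175.4 − 140.3 = 35.086 MPa = 35086 kPa

35000 kPa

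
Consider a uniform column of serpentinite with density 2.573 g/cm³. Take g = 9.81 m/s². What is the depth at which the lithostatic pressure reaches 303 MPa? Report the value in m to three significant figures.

h = P/(ρg) = 303 MPa / (2573 kg/m³ × 9.81 m/s²) = 3.030×10^8 Pa / 25241 Pa/m = 12004 m

12000 m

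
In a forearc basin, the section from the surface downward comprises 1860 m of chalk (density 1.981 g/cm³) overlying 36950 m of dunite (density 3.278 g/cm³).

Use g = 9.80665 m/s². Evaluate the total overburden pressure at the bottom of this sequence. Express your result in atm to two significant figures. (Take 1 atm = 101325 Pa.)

chalk: 1981 kg/m³ × 9.80665 m/s² × 1860 m = 3.613×10^7 Pa = 356.6 atm
dunite: 3278 kg/m³ × 9.80665 m/s² × 36950 m = 1.188×10^9 Pa = 11723 atm
Total = 356.6 + 11723 = 12079 atm

12000 atm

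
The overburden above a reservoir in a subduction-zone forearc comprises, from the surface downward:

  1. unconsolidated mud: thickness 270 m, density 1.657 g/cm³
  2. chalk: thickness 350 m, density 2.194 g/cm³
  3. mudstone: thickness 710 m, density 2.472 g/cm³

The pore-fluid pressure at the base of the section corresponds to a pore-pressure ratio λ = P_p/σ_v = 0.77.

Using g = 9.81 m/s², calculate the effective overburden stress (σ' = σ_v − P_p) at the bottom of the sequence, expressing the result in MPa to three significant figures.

Overburden (lithostatic) stress σ_v:
unconsolidated mud: 1657 kg/m³ × 9.81 m/s² × 270 m = 4.389×10^6 Pa = 4.389 MPa
chalk: 2194 kg/m³ × 9.81 m/s² × 350 m = 7.533×10^6 Pa = 7.533 MPa
mudstone: 2472 kg/m³ × 9.81 m/s² × 710 m = 1.722×10^7 Pa = 17.22 MPa
Total = 4.389 + 7.533 + 17.22 = 29.140 MPa
Pore pressure P_p = λ·σ_v = 0.77 × 29.14 MPa = 22.44 MPa
Effective stress σ' = σ_v − P_p = 29.14 − 22.44 = 6.7021 MPa

6.70 MPa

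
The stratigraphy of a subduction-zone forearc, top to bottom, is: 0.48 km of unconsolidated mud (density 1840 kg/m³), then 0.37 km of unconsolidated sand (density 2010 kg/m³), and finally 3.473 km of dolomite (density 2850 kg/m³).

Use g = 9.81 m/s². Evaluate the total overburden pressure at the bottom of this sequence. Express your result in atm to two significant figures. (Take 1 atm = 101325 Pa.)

unconsolidated mud: 1840 kg/m³ × 9.81 m/s² × 480 m = 8.664×10^6 Pa = 85.51 atm
unconsolidated sand: 2010 kg/m³ × 9.81 m/s² × 370 m = 7.296×10^6 Pa = 72.00 atm
dolomite: 2850 kg/m³ × 9.81 m/s² × 3473 m = 9.710×10^7 Pa = 958.3 atm
Total = 85.51 + 72.00 + 958.3 = 1115.8 atm

1100 atm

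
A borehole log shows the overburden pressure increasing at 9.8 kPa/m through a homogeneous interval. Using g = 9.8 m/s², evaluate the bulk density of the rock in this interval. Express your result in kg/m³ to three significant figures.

ρ = (dP/dz)/g = 9.8 kPa/m / 9.8 m/s² = 9800.0 Pa/m / 9.8 m/s² = 1000.0 kg/m³

1000 kg/m³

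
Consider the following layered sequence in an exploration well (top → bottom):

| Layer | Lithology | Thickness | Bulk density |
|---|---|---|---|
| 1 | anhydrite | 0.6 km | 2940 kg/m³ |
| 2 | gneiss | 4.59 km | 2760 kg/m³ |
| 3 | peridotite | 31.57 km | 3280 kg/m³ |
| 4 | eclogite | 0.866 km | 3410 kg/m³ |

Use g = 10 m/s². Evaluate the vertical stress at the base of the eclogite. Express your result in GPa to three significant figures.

anhydrite: 2940 kg/m³ × 10 m/s² × 600 m = 1.764×10^7 Pa = 0.01764 GPa
gneiss: 2760 kg/m³ × 10 m/s² × 4590 m = 1.267×10^8 Pa = 0.1267 GPa
peridotite: 3280 kg/m³ × 10 m/s² × 31570 m = 1.035×10^9 Pa = 1.035 GPa
eclogite: 3410 kg/m³ × 10 m/s² × 866 m = 2.953×10^7 Pa = 0.02953 GPa
Total = 0.01764 + 0.1267 + 1.035 + 0.02953 = 1.2094 GPa

1.21 GPa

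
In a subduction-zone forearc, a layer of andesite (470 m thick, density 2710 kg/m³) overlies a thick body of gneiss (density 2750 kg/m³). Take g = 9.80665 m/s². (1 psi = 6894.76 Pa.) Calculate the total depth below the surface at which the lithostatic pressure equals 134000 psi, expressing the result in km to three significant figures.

34.3 km

Pressure at base of upper layers: 2710×9.80665×470 = 1.249×10^7 Pa = 1812 psi
Remaining pressure to be supplied by gneiss: 9.239×10^8 − 1.249×10^7 = 9.114×10^8 Pa
Additional depth in gneiss = 9.114×10^8 Pa / (2750 kg/m³ × 9.80665 m/s²) = 33795 m
Total depth = 470 m + 33795 m = 34265 m
= 34.265 km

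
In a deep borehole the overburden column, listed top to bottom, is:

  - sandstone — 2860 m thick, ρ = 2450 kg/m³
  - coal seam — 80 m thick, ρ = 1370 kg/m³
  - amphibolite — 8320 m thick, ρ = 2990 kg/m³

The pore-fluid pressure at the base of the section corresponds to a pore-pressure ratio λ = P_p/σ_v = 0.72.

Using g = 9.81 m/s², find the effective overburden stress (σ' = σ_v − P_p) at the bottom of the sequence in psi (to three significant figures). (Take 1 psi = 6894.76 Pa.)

12700 psi

Overburden (lithostatic) stress σ_v:
sandstone: 2450 kg/m³ × 9.81 m/s² × 2860 m = 6.874×10^7 Pa = 68.74 MPa
coal seam: 1370 kg/m³ × 9.81 m/s² × 80 m = 1.075×10^6 Pa = 1.075 MPa
amphibolite: 2990 kg/m³ × 9.81 m/s² × 8320 m = 2.440×10^8 Pa = 244.0 MPa
Total = 68.74 + 1.075 + 244.0 = 313.86 MPa
Pore pressure P_p = λ·σ_v = 0.72 × 313.9 MPa = 226.0 MPa
Effective stress σ' = σ_v − P_p = 313.9 − 226.0 = 87.879 MPa = 12746 psi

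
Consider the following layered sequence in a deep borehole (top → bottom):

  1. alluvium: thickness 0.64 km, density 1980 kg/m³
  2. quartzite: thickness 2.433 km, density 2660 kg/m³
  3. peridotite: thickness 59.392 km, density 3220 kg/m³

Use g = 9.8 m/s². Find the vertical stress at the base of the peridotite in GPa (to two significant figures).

2.0 GPa

alluvium: 1980 kg/m³ × 9.8 m/s² × 640 m = 1.242×10^7 Pa = 0.01242 GPa
quartzite: 2660 kg/m³ × 9.8 m/s² × 2433 m = 6.342×10^7 Pa = 0.06342 GPa
peridotite: 3220 kg/m³ × 9.8 m/s² × 59392 m = 1.874×10^9 Pa = 1.874 GPa
Total = 0.01242 + 0.06342 + 1.874 = 1.9500 GPa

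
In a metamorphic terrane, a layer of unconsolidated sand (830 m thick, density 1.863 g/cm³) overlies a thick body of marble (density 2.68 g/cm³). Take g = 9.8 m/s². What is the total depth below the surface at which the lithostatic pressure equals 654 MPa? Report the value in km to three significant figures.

25.2 km

Pressure at base of upper layers: 1863×9.8×830 = 1.515×10^7 Pa = 15.15 MPa
Remaining pressure to be supplied by marble: 6.540×10^8 − 1.515×10^7 = 6.388×10^8 Pa
Additional depth in marble = 6.388×10^8 Pa / (2680 kg/m³ × 9.8 m/s²) = 24324 m
Total depth = 830 m + 24324 m = 25154 m
= 25.154 km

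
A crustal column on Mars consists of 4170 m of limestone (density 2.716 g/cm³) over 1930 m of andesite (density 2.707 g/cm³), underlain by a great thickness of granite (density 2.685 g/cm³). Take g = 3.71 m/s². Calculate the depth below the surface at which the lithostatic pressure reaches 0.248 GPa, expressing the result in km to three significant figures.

Pressure at base of upper layers: 2716×3.71×4170 + 2707×3.71×1930 = 6.140×10^7 Pa = 0.06140 GPa
Remaining pressure to be supplied by granite: 2.480×10^8 − 6.140×10^7 = 1.866×10^8 Pa
Additional depth in granite = 1.866×10^8 Pa / (2685 kg/m³ × 3.71 m/s²) = 18732 m
Total depth = 6100 m + 18732 m = 24832 m
= 24.832 km

24.8 km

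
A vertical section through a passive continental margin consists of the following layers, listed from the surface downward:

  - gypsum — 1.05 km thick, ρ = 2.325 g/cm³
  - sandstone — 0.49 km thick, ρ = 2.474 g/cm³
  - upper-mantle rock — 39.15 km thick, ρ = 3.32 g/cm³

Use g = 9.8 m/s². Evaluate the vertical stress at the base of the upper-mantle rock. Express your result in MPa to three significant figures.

1310 MPa

gypsum: 2325 kg/m³ × 9.8 m/s² × 1050 m = 2.392×10^7 Pa = 23.92 MPa
sandstone: 2474 kg/m³ × 9.8 m/s² × 490 m = 1.188×10^7 Pa = 11.88 MPa
upper-mantle rock: 3320 kg/m³ × 9.8 m/s² × 39150 m = 1.274×10^9 Pa = 1274 MPa
Total = 23.92 + 11.88 + 1274 = 1309.6 MPa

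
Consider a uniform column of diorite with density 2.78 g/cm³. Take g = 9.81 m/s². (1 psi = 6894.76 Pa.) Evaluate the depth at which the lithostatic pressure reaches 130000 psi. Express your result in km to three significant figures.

32.9 km

h = P/(ρg) = 130000 psi / (2780 kg/m³ × 9.81 m/s²) = 8.963×10^8 Pa / 27272 Pa/m = 32866 m
= 32.866 km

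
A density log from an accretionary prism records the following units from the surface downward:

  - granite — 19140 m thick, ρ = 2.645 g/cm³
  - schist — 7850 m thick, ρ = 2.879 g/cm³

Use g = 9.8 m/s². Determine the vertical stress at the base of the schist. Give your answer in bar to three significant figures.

granite: 2645 kg/m³ × 9.8 m/s² × 19140 m = 4.961×10^8 Pa = 4961 bar
schist: 2879 kg/m³ × 9.8 m/s² × 7850 m = 2.215×10^8 Pa = 2215 bar
Total = 4961 + 2215 = 7176.1 bar

7180 bar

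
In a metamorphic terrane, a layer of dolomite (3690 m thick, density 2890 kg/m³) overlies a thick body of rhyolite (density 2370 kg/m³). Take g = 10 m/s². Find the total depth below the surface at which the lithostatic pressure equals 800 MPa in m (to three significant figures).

Pressure at base of upper layers: 2890×10×3690 = 1.066×10^8 Pa = 106.6 MPa
Remaining pressure to be supplied by rhyolite: 8.000×10^8 − 1.066×10^8 = 6.934×10^8 Pa
Additional depth in rhyolite = 6.934×10^8 Pa / (2370 kg/m³ × 10 m/s²) = 29256 m
Total depth = 3690 m + 29256 m = 32946 m

32900 m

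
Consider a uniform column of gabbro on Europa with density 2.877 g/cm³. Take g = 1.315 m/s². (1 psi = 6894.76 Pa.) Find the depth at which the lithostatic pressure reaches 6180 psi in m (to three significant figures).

h = P/(ρg) = 6180 psi / (2877 kg/m³ × 1.315 m/s²) = 4.261×10^7 Pa / 3783.3 Pa/m = 11263 m

11300 m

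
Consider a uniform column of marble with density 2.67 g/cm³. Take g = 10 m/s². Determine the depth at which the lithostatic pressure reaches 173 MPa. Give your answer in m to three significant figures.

6480 m

h = P/(ρg) = 173 MPa / (2670 kg/m³ × 10 m/s²) = 1.730×10^8 Pa / 26700 Pa/m = 6479.4 m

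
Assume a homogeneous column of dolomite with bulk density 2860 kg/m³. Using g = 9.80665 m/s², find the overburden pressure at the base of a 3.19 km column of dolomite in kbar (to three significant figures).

dolomite: 2860 kg/m³ × 9.80665 m/s² × 3190 m = 8.947×10^7 Pa = 0.8947 kbar

0.895 kbar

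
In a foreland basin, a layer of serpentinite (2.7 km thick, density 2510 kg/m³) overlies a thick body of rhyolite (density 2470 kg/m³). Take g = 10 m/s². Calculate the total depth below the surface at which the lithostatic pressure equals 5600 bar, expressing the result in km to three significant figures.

22.6 km

Pressure at base of upper layers: 2510×10×2700 = 6.777×10^7 Pa = 677.7 bar
Remaining pressure to be supplied by rhyolite: 5.600×10^8 − 6.777×10^7 = 4.922×10^8 Pa
Additional depth in rhyolite = 4.922×10^8 Pa / (2470 kg/m³ × 10 m/s²) = 19928 m
Total depth = 2700 m + 19928 m = 22628 m
= 22.628 km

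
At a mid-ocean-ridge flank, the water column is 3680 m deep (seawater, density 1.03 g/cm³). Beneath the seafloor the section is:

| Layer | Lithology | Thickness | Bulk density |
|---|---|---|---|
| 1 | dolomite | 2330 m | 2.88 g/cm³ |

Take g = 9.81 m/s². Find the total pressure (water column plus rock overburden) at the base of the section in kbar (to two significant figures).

1.0 kbar

seawater: 1030 kg/m³ × 9.81 m/s² × 3680 m = 3.718×10^7 Pa = 0.3718 kbar
dolomite: 2880 kg/m³ × 9.81 m/s² × 2330 m = 6.583×10^7 Pa = 0.6583 kbar
Total = 0.3718 + 0.6583 = 1.0301 kbar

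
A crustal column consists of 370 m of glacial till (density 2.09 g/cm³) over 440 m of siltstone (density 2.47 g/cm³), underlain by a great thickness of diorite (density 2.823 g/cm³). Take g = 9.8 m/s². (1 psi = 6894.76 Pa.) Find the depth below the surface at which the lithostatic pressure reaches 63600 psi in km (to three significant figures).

Pressure at base of upper layers: 2090×9.8×370 + 2470×9.8×440 = 1.823×10^7 Pa = 2644 psi
Remaining pressure to be supplied by diorite: 4.385×10^8 − 1.823×10^7 = 4.203×10^8 Pa
Additional depth in diorite = 4.203×10^8 Pa / (2823 kg/m³ × 9.8 m/s²) = 15191 m
Total depth = 810 m + 15191 m = 16001 m
= 16.001 km

16.0 km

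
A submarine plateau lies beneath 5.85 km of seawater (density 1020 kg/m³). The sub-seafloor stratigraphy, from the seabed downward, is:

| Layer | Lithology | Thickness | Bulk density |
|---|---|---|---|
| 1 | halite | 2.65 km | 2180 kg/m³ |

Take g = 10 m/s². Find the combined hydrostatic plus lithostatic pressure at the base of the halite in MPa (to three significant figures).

seawater: 1020 kg/m³ × 10 m/s² × 5850 m = 5.967×10^7 Pa = 59.67 MPa
halite: 2180 kg/m³ × 10 m/s² × 2650 m = 5.777×10^7 Pa = 57.77 MPa
Total = 59.67 + 57.77 = 117.44 MPa

117 MPa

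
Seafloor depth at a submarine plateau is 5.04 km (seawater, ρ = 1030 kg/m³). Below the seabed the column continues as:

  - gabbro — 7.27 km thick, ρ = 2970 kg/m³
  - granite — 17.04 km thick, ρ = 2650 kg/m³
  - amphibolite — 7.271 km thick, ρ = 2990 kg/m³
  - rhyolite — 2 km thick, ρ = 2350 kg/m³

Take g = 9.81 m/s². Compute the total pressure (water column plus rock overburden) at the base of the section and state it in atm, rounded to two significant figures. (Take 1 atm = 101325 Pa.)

9500 atm

seawater: 1030 kg/m³ × 9.81 m/s² × 5040 m = 5.093×10^7 Pa = 502.6 atm
gabbro: 2970 kg/m³ × 9.81 m/s² × 7270 m = 2.118×10^8 Pa = 2090 atm
granite: 2650 kg/m³ × 9.81 m/s² × 17040 m = 4.430×10^8 Pa = 4372 atm
amphibolite: 2990 kg/m³ × 9.81 m/s² × 7271 m = 2.133×10^8 Pa = 2105 atm
rhyolite: 2350 kg/m³ × 9.81 m/s² × 2000 m = 4.611×10^7 Pa = 455.0 atm
Total = 502.6 + 2090 + 4372 + 2105 + 455.0 = 9524.8 atm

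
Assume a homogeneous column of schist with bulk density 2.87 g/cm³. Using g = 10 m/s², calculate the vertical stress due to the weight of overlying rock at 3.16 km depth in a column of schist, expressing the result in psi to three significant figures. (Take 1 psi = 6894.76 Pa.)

schist: 2870 kg/m³ × 10 m/s² × 3160 m = 9.069×10^7 Pa = 13154 psi

13200 psi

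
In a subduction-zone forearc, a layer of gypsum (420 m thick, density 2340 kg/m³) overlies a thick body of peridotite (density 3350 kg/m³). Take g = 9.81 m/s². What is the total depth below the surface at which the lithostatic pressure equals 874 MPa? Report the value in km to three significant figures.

Pressure at base of upper layers: 2340×9.81×420 = 9.641×10^6 Pa = 9.641 MPa
Remaining pressure to be supplied by peridotite: 8.740×10^8 − 9.641×10^6 = 8.644×10^8 Pa
Additional depth in peridotite = 8.644×10^8 Pa / (3350 kg/m³ × 9.81 m/s²) = 26301 m
Total depth = 420 m + 26301 m = 26721 m
= 26.721 km

26.7 km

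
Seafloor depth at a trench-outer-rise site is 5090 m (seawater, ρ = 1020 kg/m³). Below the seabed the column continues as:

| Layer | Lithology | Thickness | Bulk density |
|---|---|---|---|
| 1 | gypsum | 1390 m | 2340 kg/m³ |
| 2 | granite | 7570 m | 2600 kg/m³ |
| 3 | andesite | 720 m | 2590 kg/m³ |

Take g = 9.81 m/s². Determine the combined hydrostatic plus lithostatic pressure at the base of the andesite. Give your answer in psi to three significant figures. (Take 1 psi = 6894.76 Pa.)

42700 psi

seawater: 1020 kg/m³ × 9.81 m/s² × 5090 m = 5.093×10^7 Pa = 7387 psi
gypsum: 2340 kg/m³ × 9.81 m/s² × 1390 m = 3.191×10^7 Pa = 4628 psi
granite: 2600 kg/m³ × 9.81 m/s² × 7570 m = 1.931×10^8 Pa = 28004 psi
andesite: 2590 kg/m³ × 9.81 m/s² × 720 m = 1.829×10^7 Pa = 2653 psi
Total = 7387 + 4628 + 28004 + 2653 = 42672 psi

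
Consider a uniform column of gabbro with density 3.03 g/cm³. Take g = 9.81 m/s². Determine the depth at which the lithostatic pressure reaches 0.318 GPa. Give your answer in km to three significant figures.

h = P/(ρg) = 0.318 GPa / (3030 kg/m³ × 9.81 m/s²) = 3.180×10^8 Pa / 29724 Pa/m = 10698 m
= 10.698 km

10.7 km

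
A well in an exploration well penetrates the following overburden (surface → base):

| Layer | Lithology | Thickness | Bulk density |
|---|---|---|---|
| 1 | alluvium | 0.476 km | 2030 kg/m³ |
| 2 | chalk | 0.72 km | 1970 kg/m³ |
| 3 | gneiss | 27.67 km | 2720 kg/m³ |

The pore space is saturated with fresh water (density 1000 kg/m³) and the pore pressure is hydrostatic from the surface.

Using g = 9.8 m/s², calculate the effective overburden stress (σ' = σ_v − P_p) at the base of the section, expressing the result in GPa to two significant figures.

0.48 GPa

Overburden (lithostatic) stress σ_v:
alluvium: 2030 kg/m³ × 9.8 m/s² × 476 m = 9.470×10^6 Pa = 9.470 MPa
chalk: 1970 kg/m³ × 9.8 m/s² × 720 m = 1.390×10^7 Pa = 13.90 MPa
gneiss: 2720 kg/m³ × 9.8 m/s² × 27670 m = 7.376×10^8 Pa = 737.6 MPa
Total = 9.470 + 13.90 + 737.6 = 760.94 MPa
Pore pressure P_p = 1000 kg/m³ × 9.8 m/s² × 28866 m = 2.829×10^8 Pa = 282.9 MPa
Effective stress σ' = σ_v − P_p = 760.9 − 282.9 = 478.05 MPa = 0.47805 GPa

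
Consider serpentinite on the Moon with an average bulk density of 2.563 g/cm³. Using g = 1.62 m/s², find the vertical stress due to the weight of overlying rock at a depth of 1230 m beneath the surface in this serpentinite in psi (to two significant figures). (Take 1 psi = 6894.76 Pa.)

740 psi

serpentinite: 2563 kg/m³ × 1.62 m/s² × 1230 m = 5.107×10^6 Pa = 740.7 psi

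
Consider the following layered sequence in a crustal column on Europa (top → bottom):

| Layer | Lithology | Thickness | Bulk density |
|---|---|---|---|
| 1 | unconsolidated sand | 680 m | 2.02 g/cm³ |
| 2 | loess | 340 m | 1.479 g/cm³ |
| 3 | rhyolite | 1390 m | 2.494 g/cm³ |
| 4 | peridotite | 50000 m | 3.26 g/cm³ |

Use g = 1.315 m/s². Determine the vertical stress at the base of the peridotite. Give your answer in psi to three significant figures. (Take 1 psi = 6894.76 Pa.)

unconsolidated sand: 2020 kg/m³ × 1.315 m/s² × 680 m = 1.806×10^6 Pa = 262.0 psi
loess: 1479 kg/m³ × 1.315 m/s² × 340 m = 6.613×10^5 Pa = 95.91 psi
rhyolite: 2494 kg/m³ × 1.315 m/s² × 1390 m = 4.559×10^6 Pa = 661.2 psi
peridotite: 3260 kg/m³ × 1.315 m/s² × 50000 m = 2.143×10^8 Pa = 31088 psi
Total = 262.0 + 95.91 + 661.2 + 31088 = 32107 psi

32100 psi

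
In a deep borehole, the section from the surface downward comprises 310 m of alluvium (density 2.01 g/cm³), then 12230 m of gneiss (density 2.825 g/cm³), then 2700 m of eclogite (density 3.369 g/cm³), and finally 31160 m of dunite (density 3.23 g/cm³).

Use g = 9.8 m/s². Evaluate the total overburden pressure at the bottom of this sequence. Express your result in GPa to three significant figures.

alluvium: 2010 kg/m³ × 9.8 m/s² × 310 m = 6.106×10^6 Pa = 6.106×10^-3 GPa
gneiss: 2825 kg/m³ × 9.8 m/s² × 12230 m = 3.386×10^8 Pa = 0.3386 GPa
eclogite: 3369 kg/m³ × 9.8 m/s² × 2700 m = 8.914×10^7 Pa = 0.08914 GPa
dunite: 3230 kg/m³ × 9.8 m/s² × 31160 m = 9.863×10^8 Pa = 0.9863 GPa
Total = 6.106×10^-3 + 0.3386 + 0.08914 + 0.9863 = 1.4202 GPa

1.42 GPa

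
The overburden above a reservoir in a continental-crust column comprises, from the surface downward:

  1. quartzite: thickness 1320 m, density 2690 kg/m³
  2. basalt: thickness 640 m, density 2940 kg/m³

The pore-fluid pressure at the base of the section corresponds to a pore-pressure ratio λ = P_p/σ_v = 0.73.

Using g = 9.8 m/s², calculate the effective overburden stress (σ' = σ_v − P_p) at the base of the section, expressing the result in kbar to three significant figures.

0.144 kbar

Overburden (lithostatic) stress σ_v:
quartzite: 2690 kg/m³ × 9.8 m/s² × 1320 m = 3.480×10^7 Pa = 34.80 MPa
basalt: 2940 kg/m³ × 9.8 m/s² × 640 m = 1.844×10^7 Pa = 18.44 MPa
Total = 34.80 + 18.44 = 53.238 MPa
Pore pressure P_p = λ·σ_v = 0.73 × 53.24 MPa = 38.86 MPa
Effective stress σ' = σ_v − P_p = 53.24 − 38.86 = 14.374 MPa = 0.14374 kbar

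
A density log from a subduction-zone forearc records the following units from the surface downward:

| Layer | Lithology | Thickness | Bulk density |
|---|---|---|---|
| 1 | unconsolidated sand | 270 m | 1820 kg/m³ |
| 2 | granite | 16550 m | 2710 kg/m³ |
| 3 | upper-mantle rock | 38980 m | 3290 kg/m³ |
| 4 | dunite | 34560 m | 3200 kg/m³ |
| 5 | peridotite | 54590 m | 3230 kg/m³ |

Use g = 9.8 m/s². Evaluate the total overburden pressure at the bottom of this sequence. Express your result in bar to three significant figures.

45100 bar

unconsolidated sand: 1820 kg/m³ × 9.8 m/s² × 270 m = 4.816×10^6 Pa = 48.16 bar
granite: 2710 kg/m³ × 9.8 m/s² × 16550 m = 4.395×10^8 Pa = 4395 bar
upper-mantle rock: 3290 kg/m³ × 9.8 m/s² × 38980 m = 1.257×10^9 Pa = 12568 bar
dunite: 3200 kg/m³ × 9.8 m/s² × 34560 m = 1.084×10^9 Pa = 10838 bar
peridotite: 3230 kg/m³ × 9.8 m/s² × 54590 m = 1.728×10^9 Pa = 17280 bar
Total = 48.16 + 4395 + 12568 + 10838 + 17280 = 45129 bar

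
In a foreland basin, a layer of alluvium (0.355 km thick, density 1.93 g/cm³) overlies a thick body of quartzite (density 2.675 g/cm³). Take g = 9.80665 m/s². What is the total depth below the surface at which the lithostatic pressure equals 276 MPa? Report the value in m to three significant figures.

10600 m

Pressure at base of upper layers: 1930×9.80665×355 = 6.719×10^6 Pa = 6.719 MPa
Remaining pressure to be supplied by quartzite: 2.760×10^8 − 6.719×10^6 = 2.693×10^8 Pa
Additional depth in quartzite = 2.693×10^8 Pa / (2675 kg/m³ × 9.80665 m/s²) = 10265 m
Total depth = 355 m + 10265 m = 10620 m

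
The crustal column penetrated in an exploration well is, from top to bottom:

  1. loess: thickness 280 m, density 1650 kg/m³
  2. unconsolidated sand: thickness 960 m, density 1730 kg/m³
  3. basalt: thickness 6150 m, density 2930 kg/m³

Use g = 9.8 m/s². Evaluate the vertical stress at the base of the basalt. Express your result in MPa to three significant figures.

197 MPa

loess: 1650 kg/m³ × 9.8 m/s² × 280 m = 4.528×10^6 Pa = 4.528 MPa
unconsolidated sand: 1730 kg/m³ × 9.8 m/s² × 960 m = 1.628×10^7 Pa = 16.28 MPa
basalt: 2930 kg/m³ × 9.8 m/s² × 6150 m = 1.766×10^8 Pa = 176.6 MPa
Total = 4.528 + 16.28 + 176.6 = 197.39 MPa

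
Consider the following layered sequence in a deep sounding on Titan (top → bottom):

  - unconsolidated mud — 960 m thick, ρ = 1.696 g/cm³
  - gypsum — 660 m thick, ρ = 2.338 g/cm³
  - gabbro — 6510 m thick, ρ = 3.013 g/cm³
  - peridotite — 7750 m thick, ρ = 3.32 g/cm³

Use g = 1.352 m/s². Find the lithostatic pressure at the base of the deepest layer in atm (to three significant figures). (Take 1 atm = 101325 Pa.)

unconsolidated mud: 1696 kg/m³ × 1.352 m/s² × 960 m = 2.201×10^6 Pa = 21.72 atm
gypsum: 2338 kg/m³ × 1.352 m/s² × 660 m = 2.086×10^6 Pa = 20.59 atm
gabbro: 3013 kg/m³ × 1.352 m/s² × 6510 m = 2.652×10^7 Pa = 261.7 atm
peridotite: 3320 kg/m³ × 1.352 m/s² × 7750 m = 3.479×10^7 Pa = 343.3 atm
Total = 21.72 + 20.59 + 261.7 + 343.3 = 647.36 atm

647 atm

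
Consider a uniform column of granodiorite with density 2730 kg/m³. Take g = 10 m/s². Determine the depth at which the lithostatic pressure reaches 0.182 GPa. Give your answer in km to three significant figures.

h = P/(ρg) = 0.182 GPa / (2730 kg/m³ × 10 m/s²) = 1.820×10^8 Pa / 27300 Pa/m = 6666.7 m
= 6.6667 km

6.67 km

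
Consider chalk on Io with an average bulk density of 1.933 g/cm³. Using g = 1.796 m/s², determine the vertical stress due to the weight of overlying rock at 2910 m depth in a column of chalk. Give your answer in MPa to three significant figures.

10.1 MPa

chalk: 1933 kg/m³ × 1.796 m/s² × 2910 m = 1.010×10^7 Pa = 10.10 MPa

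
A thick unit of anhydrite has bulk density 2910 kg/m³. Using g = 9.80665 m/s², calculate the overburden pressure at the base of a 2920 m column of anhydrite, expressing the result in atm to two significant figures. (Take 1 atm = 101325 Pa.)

anhydrite: 2910 kg/m³ × 9.80665 m/s² × 2920 m = 8.333×10^7 Pa = 822.4 atm

820 atm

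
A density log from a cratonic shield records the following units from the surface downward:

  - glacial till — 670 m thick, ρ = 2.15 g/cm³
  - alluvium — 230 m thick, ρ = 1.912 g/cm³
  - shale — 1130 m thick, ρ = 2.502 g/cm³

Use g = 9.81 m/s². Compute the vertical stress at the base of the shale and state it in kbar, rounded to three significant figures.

glacial till: 2150 kg/m³ × 9.81 m/s² × 670 m = 1.413×10^7 Pa = 0.1413 kbar
alluvium: 1912 kg/m³ × 9.81 m/s² × 230 m = 4.314×10^6 Pa = 0.04314 kbar
shale: 2502 kg/m³ × 9.81 m/s² × 1130 m = 2.774×10^7 Pa = 0.2774 kbar
Total = 0.1413 + 0.04314 + 0.2774 = 0.46181 kbar

0.462 kbar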